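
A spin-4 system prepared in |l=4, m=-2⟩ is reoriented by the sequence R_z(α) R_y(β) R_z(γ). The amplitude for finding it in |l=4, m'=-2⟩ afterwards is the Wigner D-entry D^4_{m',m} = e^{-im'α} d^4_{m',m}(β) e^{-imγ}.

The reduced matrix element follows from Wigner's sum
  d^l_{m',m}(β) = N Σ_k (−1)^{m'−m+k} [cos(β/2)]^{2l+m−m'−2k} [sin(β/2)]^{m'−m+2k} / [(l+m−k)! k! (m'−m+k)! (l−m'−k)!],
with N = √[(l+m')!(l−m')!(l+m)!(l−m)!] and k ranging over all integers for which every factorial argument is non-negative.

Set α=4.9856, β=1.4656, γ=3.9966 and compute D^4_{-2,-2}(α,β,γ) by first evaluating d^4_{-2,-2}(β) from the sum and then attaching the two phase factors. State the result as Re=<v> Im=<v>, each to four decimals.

Re=0.0661 Im=-0.0808

Split into d^4_{-2,-2}(β=1.4656) × two z-phases.
With c≡cos(β/2)=0.743304 and s≡sin(β/2)=0.668954, N=[2·720·2·720]^{1/2}=1440.000000
k∈{0,1,2} keeps every argument non-negative
  k=0: (−1)^0·1440.0000/(1440)·0.7433^8·0.6690^0 = +0.093182
  k=1: (−1)^1·1440.0000/(120)·0.7433^6·0.6690^2 = -0.905676
  k=2: (−1)^2·1440.0000/(96)·0.7433^4·0.6690^4 = +0.916941
d^4_{-2,-2}(1.4656) = +0.093182 -0.905676 +0.916941 = +0.104447
D = (-0.854389-0.519634i)·(+0.104447)·(-0.138769+0.990325i) = +0.066133-0.080844i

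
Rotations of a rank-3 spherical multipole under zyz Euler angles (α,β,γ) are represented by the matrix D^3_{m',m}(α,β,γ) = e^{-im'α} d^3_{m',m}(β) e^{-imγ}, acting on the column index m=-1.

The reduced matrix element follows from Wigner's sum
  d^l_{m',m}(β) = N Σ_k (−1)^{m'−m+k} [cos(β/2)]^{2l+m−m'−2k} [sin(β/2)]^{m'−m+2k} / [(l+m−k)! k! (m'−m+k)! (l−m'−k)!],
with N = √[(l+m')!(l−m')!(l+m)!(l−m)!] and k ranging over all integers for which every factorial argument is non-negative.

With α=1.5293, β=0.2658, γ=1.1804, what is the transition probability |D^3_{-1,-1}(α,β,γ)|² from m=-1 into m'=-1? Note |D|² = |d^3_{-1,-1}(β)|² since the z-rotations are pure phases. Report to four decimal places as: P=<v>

P=0.6634

D^3_{-1,-1}(1.5293,0.2658,1.1804) = e^{-i·-1·1.5293}·d^3_{-1,-1}(0.2658)·e^{-i·-1·1.1804}. Compute d first:
c=cos(0.2658/2)=0.991182, s=sin(0.2658/2)=0.132509; N=√[2·24·2·24]=48.000000
The bounds max(0,m−m')=0 and min(l+m,l−m')=2 give 3 terms
  k=0: (−1)^0·48.0000/(48)·0.9912^6·0.1325^0 = +0.948244
  k=1: (−1)^1·48.0000/(6)·0.9912^4·0.1325^2 = -0.135580
  k=2: (−1)^2·48.0000/(8)·0.9912^2·0.1325^4 = +0.001817
d^3_{-1,-1}(0.2658) = +0.948244 -0.135580 +0.001817 = +0.814481
|D^3_{-1,-1}|² = |d^3_{-1,-1}(β)|² = (+0.814481)² = 0.663380 (the z-rotation phases have unit modulus)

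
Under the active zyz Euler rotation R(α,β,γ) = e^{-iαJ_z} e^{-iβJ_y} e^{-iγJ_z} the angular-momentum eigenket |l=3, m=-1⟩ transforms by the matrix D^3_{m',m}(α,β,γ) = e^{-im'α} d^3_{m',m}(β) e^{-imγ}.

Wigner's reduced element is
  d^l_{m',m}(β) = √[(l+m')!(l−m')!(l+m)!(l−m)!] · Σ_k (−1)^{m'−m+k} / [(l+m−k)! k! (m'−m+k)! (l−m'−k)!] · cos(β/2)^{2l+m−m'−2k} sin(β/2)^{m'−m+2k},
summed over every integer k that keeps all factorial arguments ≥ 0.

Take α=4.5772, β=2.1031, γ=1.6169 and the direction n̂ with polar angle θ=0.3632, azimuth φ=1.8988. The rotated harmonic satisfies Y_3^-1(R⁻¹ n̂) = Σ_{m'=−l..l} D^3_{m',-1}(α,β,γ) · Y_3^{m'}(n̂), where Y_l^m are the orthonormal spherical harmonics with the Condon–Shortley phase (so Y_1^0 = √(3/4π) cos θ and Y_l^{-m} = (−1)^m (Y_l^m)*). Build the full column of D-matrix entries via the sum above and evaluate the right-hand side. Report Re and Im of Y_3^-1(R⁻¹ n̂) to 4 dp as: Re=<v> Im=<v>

Need the full column D^3_{m',-1} for m'=−3..3 at α=4.5772, β=2.1031, γ=1.6169.
cos(β/2)=0.496226, sin(β/2)=0.868193
d^3_{-3,-1}: single k=2 term ⇒ +0.177009;  D = -0.165696+0.062267i
d^3_{-2,-1}: k∈[1..2] ⇒ +0.082606 -0.505729 = -0.423123;  D = +0.094102+0.412526i
d^3_{-1,-1}: k∈[0..2] ⇒ +0.014931 -0.365629 +0.839414 = +0.488715;  D = +0.486777-0.043480i
d^3_{0,-1}: k∈[0..2] ⇒ -0.090491 +0.830998 -0.847915 = -0.107409;  D = +0.004950-0.107295i
d^3_{1,-1}: k∈[0..2] ⇒ +0.274222 -1.119218 +0.428252 = -0.416745;  D = +0.409915+0.075140i
d^3_{2,-1}: k∈[0..1] ⇒ -0.505729 +0.774037 = +0.268308;  D = +0.083504-0.254983i
d^3_{3,-1}: single k=0 term ⇒ +0.541839;  D = +0.487503+0.236496i
Y_3^{m'}(θ=0.3632,φ=1.8988) and Σ D·Y over m':
  (-0.1657+0.0623i)·(+0.0156+0.0104i)  (+0.0941+0.4125i)·(-0.0955+0.0735i)  (+0.4868-0.0435i)·(-0.1246-0.3662i)  (+0.0050-0.1073i)·(+0.4775+0.0000i)  (+0.4099+0.0751i)·(+0.1246-0.3662i)  (+0.0835-0.2550i)·(-0.0955-0.0735i)  (+0.4875+0.2365i)·(-0.0156+0.0104i)
Y_3^-1(R⁻¹ n̂) = -0.074954-0.378462i

Re=-0.0750 Im=-0.3785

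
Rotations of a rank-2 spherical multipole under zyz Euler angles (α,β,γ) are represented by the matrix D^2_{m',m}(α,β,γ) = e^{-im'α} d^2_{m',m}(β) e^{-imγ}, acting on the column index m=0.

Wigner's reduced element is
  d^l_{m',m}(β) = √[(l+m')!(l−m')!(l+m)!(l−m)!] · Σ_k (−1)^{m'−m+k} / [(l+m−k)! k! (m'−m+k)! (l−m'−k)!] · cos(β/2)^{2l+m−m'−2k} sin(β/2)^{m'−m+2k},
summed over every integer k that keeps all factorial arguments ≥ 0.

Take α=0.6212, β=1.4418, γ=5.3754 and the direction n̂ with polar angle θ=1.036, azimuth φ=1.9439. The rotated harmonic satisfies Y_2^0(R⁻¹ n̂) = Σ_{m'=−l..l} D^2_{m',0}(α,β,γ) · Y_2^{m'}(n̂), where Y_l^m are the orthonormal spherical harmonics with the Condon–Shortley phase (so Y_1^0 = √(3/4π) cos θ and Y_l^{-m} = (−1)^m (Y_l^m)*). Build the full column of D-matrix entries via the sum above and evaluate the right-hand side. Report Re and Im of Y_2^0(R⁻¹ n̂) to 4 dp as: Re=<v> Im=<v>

Re=-0.2438 Im=0.0000

Need the full column D^2_{m',0} for m'=−2..2 at α=0.6212, β=1.4418, γ=5.3754.
cos(β/2)=0.751212, sin(β/2)=0.660061
d^2_{-2,0}: single k=2 term ⇒ +0.602239;  D = +0.194237+0.570056i
d^2_{-1,0}: k∈[1..2] ⇒ +0.685405 -0.529164 = +0.156241;  D = +0.127052+0.090934i
d^2_{0,0}: k∈[0..2] ⇒ +0.318456 -0.983452 +0.189818 = -0.475178;  D = -0.475178+0.000000i
d^2_{1,0}: k∈[0..1] ⇒ -0.685405 +0.529164 = -0.156241;  D = -0.127052+0.090934i
d^2_{2,0}: single k=0 term ⇒ +0.602239;  D = +0.194237-0.570056i
Y_2^{m'}(θ=1.036,φ=1.9439) and Σ D·Y over m':
  (+0.1942+0.5701i)·(-0.2100+0.1941i)  (+0.1271+0.0909i)·(-0.1235-0.3155i)  (-0.4752+0.0000i)·(-0.0696+0.0000i)  (-0.1271+0.0909i)·(+0.1235-0.3155i)  (+0.1942-0.5701i)·(-0.2100-0.1941i)
Y_2^0(R⁻¹ n̂) = -0.243796-0.000000i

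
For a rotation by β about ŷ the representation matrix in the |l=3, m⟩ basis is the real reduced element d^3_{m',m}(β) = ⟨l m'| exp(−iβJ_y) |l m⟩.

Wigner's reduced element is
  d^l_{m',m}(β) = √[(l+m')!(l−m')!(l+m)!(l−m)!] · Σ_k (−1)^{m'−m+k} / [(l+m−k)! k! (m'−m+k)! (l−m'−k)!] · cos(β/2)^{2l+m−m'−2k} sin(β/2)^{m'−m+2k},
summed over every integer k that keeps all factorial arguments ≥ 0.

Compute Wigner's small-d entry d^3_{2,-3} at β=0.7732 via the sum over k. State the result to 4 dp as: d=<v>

d=-0.0173

d^3_{2,-3}(β=0.7732) via Wigner's sum:
c=cos(0.7732/2)=0.926196, s=sin(0.7732/2)=0.377042; N=√[120·1·1·720]=293.938769
Admissible k: 0..0 (factorial args all ≥0)
  k=0: (−1)^5·293.9388/(120)·0.9262^1·0.3770^5 = -0.017287
d^3_{2,-3}(0.7732) = -0.017287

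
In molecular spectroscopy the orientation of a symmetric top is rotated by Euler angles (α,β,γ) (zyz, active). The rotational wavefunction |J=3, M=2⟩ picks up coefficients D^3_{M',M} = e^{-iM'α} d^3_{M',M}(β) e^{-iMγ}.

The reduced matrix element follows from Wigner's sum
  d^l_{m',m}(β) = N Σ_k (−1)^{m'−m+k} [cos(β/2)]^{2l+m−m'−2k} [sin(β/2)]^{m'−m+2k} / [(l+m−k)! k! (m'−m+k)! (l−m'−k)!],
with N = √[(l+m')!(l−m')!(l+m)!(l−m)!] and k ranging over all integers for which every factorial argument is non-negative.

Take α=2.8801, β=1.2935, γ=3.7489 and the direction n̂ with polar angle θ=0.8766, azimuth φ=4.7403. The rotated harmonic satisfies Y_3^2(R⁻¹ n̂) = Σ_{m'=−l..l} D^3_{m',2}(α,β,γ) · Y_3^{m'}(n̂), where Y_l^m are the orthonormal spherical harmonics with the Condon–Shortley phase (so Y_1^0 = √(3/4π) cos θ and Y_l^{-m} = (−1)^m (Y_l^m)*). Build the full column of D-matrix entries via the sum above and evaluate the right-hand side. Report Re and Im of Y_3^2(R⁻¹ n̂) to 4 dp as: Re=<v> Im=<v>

Need the full column D^3_{m',2} for m'=−3..3 at α=2.8801, β=1.2935, γ=3.7489.
cos(β/2)=0.798046, sin(β/2)=0.602596
d^3_{-3,2}: single k=5 term ⇒ +0.155323;  D = +0.064509+0.141293i
d^3_{-2,2}: k∈[4..5] ⇒ +0.419886 -0.047880 = +0.372005;  D = -0.061765-0.366842i
d^3_{-1,2}: k∈[3..4] ⇒ +0.703385 -0.200521 = +0.502864;  D = -0.047545+0.500612i
d^3_{0,2}: k∈[2..3] ⇒ +0.806725 -0.459962 = +0.346764;  D = +0.120916-0.324999i
d^3_{1,2}: k∈[1..2] ⇒ +0.616832 -0.703385 = -0.086553;  D = +0.050126-0.070560i
d^3_{2,2}: k∈[0..1] ⇒ +0.258327 -0.736436 = -0.478110;  D = -0.368244+0.304935i
d^3_{3,2}: single k=0 term ⇒ -0.477796;  D = +0.434273-0.199239i
Y_3^{m'}(θ=0.8766,φ=4.7403) and Σ D·Y over m':
  (+0.0645+0.1413i)·(-0.0158-0.1888i)  (-0.0618-0.3668i)·(-0.3856+0.0215i)  (-0.0475+0.5006i)·(+0.0073+0.2598i)  (+0.1209-0.3250i)·(-0.2276+0.0000i)  (+0.0501-0.0706i)·(-0.0073+0.2598i)  (-0.3682+0.3049i)·(-0.3856-0.0215i)  (+0.4343-0.1992i)·(+0.0158-0.1888i)
Y_3^2(R⁻¹ n̂) = +0.035236+0.009733i

Re=0.0352 Im=0.0097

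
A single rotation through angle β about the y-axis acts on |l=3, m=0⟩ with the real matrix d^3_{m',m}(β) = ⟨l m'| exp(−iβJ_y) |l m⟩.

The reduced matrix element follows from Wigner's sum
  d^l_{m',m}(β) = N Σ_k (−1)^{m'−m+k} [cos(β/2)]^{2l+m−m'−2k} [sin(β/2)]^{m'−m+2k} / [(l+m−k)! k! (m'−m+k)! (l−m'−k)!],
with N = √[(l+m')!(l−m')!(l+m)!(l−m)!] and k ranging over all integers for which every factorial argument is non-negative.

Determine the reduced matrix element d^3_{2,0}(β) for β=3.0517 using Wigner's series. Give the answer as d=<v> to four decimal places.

d=-0.0110

d^3_{2,0}(β=3.0517) via Wigner's sum:
c=cos(3.0517/2)=0.044931, s=sin(3.0517/2)=0.998990; N=√[120·1·6·6]=65.726707
The bounds max(0,m−m')=0 and min(l+m,l−m')=1 give 2 terms
  k=0: (−1)^2·65.7267/(12)·0.0449^4·0.9990^2 = +0.000022
  k=1: (−1)^3·65.7267/(12)·0.0449^2·0.9990^4 = -0.011013
d^3_{2,0}(3.0517) = +0.000022 -0.011013 = -0.010991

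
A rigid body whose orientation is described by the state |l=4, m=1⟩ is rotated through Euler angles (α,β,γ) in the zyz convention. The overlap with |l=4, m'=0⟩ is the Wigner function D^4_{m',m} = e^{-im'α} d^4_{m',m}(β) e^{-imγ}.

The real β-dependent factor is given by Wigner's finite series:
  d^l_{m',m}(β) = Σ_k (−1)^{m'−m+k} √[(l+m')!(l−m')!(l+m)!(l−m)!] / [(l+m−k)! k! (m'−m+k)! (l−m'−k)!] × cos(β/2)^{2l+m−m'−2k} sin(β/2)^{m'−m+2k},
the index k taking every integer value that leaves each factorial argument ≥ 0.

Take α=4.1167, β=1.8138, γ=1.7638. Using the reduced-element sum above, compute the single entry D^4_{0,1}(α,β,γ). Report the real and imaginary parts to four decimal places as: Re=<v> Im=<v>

Split into d^4_{0,1}(β=1.8138) × two z-phases.
c=cos(1.8138/2)=0.616190, s=sin(1.8138/2)=0.787597; N=√[24·24·120·6]=643.987578
k∈{1,2,3,4} keeps every argument non-negative
  k=1: (−1)^0·643.9876/(144)·0.6162^7·0.7876^1 = +0.118802
  k=2: (−1)^1·643.9876/(24)·0.6162^5·0.7876^3 = -1.164537
  k=3: (−1)^2·643.9876/(24)·0.6162^3·0.7876^5 = +1.902532
  k=4: (−1)^3·643.9876/(144)·0.6162^1·0.7876^7 = -0.518035
d^4_{0,1}(1.8138) = +0.118802 -1.164537 +1.902532 -0.518035 = +0.338762
Attach z-rotation phases: D = e^{-i(0)(4.1167)}·(+0.338762)·e^{-i(1)(1.7638)} = -0.064977-0.332472i

Re=-0.0650 Im=-0.3325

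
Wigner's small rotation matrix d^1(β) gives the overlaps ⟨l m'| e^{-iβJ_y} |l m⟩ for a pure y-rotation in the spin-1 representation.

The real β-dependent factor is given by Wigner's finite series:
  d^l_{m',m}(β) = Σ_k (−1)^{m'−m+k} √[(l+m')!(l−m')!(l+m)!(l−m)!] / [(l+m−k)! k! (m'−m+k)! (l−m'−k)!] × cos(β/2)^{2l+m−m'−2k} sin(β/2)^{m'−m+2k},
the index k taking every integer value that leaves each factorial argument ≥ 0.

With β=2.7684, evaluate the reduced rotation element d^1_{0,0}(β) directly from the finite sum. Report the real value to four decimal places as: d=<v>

d=-0.9312

d^1_{0,0}(β=2.7684) via Wigner's sum:
c=cos(2.7684/2)=0.185515, s=sin(2.7684/2)=0.982641; N=√[1·1·1·1]=1.000000
k: max(0,(0)−(0))=0 … min(1+(0),1−(0))=1
  k=0: (−1)^0·1.0000/(1)·0.1855^2·0.9826^0 = +0.034416
  k=1: (−1)^1·1.0000/(1)·0.1855^0·0.9826^2 = -0.965584
d^1_{0,0}(2.7684) = +0.034416 -0.965584 = -0.931168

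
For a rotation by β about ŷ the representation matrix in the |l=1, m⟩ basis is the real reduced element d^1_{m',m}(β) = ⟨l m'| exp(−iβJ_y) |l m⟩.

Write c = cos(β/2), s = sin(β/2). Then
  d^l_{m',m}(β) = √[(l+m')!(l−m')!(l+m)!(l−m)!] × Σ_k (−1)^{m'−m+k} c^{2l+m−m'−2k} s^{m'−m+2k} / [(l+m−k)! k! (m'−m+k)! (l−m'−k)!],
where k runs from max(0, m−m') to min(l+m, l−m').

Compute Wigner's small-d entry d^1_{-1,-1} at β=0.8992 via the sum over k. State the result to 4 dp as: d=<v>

d^1_{-1,-1}(β=0.8992) via Wigner's sum:
With c≡cos(β/2)=0.900621 and s≡sin(β/2)=0.434605, N=[1·2·1·2]^{1/2}=2.000000
Admissible k: 0..0 (factorial args all ≥0)
  k=0: (−1)^0·2.0000/(2)·0.9006^2·0.4346^0 = +0.811118
d^1_{-1,-1}(0.8992) = +0.811118

d=0.8111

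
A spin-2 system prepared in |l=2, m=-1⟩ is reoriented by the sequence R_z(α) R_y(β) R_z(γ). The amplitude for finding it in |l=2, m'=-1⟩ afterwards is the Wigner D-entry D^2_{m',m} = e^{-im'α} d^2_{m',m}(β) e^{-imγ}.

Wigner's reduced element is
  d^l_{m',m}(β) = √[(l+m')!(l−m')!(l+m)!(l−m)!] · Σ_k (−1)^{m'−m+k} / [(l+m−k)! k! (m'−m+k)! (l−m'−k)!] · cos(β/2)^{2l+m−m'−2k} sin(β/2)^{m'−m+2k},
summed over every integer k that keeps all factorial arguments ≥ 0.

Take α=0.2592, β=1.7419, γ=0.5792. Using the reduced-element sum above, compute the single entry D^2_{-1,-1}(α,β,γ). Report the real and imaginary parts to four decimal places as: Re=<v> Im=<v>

First d^2_{-1,-1}(β=1.7419), then the phase factors e^{-i(-1)α} and e^{-i(-1)γ}:
With c≡cos(β/2)=0.644100 and s≡sin(β/2)=0.764941, N=[1·6·1·6]^{1/2}=6.000000
Admissible k: 0..1 (factorial args all ≥0)
  k=0: (−1)^0·6.0000/(6)·0.6441^4·0.7649^0 = +0.172113
  k=1: (−1)^1·6.0000/(2)·0.6441^2·0.7649^2 = -0.728256
d^2_{-1,-1}(1.7419) = +0.172113 -0.728256 = -0.556143
Attach z-rotation phases: D = e^{-i(-1)(0.2592)}·(-0.556143)·e^{-i(-1)(0.5792)} = -0.371867-0.413534i

Re=-0.3719 Im=-0.4135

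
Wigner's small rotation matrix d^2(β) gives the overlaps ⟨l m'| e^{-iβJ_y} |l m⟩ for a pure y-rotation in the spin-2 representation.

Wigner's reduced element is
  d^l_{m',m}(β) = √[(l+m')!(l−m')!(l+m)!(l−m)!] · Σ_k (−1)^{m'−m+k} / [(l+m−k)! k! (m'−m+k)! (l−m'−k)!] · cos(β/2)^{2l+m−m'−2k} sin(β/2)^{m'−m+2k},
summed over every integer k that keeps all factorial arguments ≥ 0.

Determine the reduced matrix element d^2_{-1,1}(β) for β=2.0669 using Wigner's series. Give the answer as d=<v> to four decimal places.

d=0.0354

d^2_{-1,1}(β=2.0669) via Wigner's sum:
c=cos(2.0669/2)=0.511858, s=sin(2.0669/2)=0.859070; N=√[1·6·6·1]=6.000000
Admissible k: 2..3 (factorial args all ≥0)
  k=2: (−1)^0·6.0000/(2)·0.5119^2·0.8591^2 = +0.580066
  k=3: (−1)^1·6.0000/(6)·0.5119^0·0.8591^4 = -0.544646
d^2_{-1,1}(2.0669) = +0.580066 -0.544646 = +0.035420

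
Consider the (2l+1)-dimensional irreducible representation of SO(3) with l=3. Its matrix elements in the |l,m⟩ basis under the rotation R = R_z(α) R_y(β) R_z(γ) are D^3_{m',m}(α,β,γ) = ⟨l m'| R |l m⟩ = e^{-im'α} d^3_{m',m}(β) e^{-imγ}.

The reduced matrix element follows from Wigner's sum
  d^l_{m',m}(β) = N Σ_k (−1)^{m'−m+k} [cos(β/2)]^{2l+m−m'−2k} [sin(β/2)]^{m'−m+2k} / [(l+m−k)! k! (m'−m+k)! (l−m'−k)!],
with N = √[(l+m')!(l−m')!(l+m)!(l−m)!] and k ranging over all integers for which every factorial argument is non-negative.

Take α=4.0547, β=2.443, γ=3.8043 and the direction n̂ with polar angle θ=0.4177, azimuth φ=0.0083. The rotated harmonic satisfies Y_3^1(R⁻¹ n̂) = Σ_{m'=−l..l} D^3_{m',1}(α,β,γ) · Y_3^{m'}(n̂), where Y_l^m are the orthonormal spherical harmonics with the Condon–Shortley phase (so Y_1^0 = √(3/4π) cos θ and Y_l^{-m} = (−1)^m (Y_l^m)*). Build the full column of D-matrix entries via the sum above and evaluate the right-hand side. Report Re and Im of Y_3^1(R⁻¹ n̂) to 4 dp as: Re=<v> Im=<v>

Re=-0.1014 Im=0.4332

Need the full column D^3_{m',1} for m'=−3..3 at α=4.0547, β=2.443, γ=3.8043.
cos(β/2)=0.342237, sin(β/2)=0.939614
d^3_{-3,1}: single k=4 term ⇒ +0.353587;  D = -0.171321+0.309310i
d^3_{-2,1}: k∈[3..4] ⇒ +0.210309 -0.792635 = -0.582326;  D = +0.230672+0.534691i
d^3_{-1,1}: k∈[2..4] ⇒ +0.072670 -0.730366 +0.688171 = +0.030475;  D = +0.029524+0.007551i
d^3_{0,1}: k∈[1..3] ⇒ +0.015282 -0.345573 +0.868289 = +0.537997;  D = -0.424119+0.331005i
d^3_{1,1}: k∈[0..2] ⇒ +0.001607 -0.096894 +0.547775 = +0.452488;  D = -0.002271-0.452482i
d^3_{2,1}: k∈[0..1] ⇒ -0.013950 +0.210309 = +0.196359;  D = +0.156000+0.119251i
d^3_{3,1}: single k=0 term ⇒ +0.046908;  D = -0.045327+0.012079i
Y_3^{m'}(θ=0.4177,φ=0.0083) and Σ D·Y over m':
  (-0.1713+0.3093i)·(+0.0278-0.0007i)  (+0.2307+0.5347i)·(+0.1537-0.0026i)  (+0.0295+0.0076i)·(+0.4165-0.0035i)  (-0.4241+0.3310i)·(+0.4015+0.0000i)  (-0.0023-0.4525i)·(-0.4165-0.0035i)  (+0.1560+0.1193i)·(+0.1537+0.0026i)  (-0.0453+0.0121i)·(-0.0278-0.0007i)
Y_3^1(R⁻¹ n̂) = -0.101388+0.433173i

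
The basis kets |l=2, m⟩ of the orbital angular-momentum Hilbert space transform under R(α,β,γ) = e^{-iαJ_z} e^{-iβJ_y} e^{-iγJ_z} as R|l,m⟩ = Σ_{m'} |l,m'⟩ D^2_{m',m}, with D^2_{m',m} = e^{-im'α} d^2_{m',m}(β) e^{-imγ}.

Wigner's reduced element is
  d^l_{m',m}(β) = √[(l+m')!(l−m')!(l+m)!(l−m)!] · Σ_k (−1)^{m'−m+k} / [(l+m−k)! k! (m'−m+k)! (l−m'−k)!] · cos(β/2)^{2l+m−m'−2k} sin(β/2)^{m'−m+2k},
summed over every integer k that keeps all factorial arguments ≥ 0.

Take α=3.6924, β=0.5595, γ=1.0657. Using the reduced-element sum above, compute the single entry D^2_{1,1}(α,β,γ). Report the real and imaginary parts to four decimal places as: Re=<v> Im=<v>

D^2_{1,1}(3.6924,0.5595,1.0657) = e^{-i·1·3.6924}·d^2_{1,1}(0.5595)·e^{-i·1·1.0657}. Compute d first:
Half-angle: c=0.961124, s=0.276115. N=√(6·1·6·1)=6.000000
The bounds max(0,m−m')=0 and min(l+m,l−m')=1 give 2 terms
  k=0: (−1)^0·6.0000/(6)·0.9611^4·0.2761^0 = +0.853333
  k=1: (−1)^1·6.0000/(2)·0.9611^2·0.2761^2 = -0.211282
d^2_{1,1}(0.5595) = +0.853333 -0.211282 = +0.642051
D = (-0.852102+0.523375i)·(+0.642051)·(+0.483892-0.875128i) = +0.029339+0.641381i

Re=0.0293 Im=0.6414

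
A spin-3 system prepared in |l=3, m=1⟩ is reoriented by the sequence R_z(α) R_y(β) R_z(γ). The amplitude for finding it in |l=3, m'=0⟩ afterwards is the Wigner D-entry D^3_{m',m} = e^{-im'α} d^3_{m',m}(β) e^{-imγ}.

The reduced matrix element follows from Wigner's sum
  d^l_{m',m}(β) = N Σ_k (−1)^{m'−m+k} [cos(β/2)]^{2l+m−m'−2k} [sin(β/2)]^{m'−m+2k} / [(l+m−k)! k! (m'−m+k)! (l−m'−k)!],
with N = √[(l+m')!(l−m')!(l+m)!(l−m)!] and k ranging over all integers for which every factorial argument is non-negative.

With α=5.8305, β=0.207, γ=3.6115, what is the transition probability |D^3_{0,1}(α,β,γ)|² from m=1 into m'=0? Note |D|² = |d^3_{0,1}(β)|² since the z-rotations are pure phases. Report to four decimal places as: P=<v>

Split into d^3_{0,1}(β=0.207) × two z-phases.
c=cos(0.207/2)=0.994649, s=sin(0.207/2)=0.103315; N=√[6·6·24·2]=41.569219
k∈{1,2,3} keeps every argument non-negative
  k=1: (−1)^0·41.5692/(12)·0.9946^5·0.1033^1 = +0.348421
  k=2: (−1)^1·41.5692/(4)·0.9946^3·0.1033^3 = -0.011278
  k=3: (−1)^2·41.5692/(12)·0.9946^1·0.1033^5 = +0.000041
d^3_{0,1}(0.207) = +0.348421 -0.011278 +0.000041 = +0.337184
|D^3_{0,1}|² = |d^3_{0,1}(β)|² = (+0.337184)² = 0.113693 (the z-rotation phases have unit modulus)

P=0.1137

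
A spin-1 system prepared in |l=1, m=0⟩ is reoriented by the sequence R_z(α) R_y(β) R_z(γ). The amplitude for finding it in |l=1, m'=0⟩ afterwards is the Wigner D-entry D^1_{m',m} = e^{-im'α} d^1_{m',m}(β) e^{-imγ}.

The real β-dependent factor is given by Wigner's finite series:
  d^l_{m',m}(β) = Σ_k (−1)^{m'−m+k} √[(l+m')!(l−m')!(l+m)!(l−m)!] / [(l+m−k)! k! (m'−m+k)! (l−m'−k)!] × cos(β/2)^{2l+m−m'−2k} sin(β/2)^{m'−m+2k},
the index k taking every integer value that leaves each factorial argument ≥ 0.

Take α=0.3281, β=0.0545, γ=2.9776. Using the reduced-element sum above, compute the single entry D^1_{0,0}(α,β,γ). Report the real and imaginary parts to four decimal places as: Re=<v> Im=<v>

Re=0.9985 Im=0.0000

First d^1_{0,0}(β=0.0545), then the phase factors e^{-i(0)α} and e^{-i(0)γ}:
Half-angle: c=0.999629, s=0.027247. N=√(1·1·1·1)=1.000000
k∈{0,1} keeps every argument non-negative
  k=0: (−1)^0·1.0000/(1)·0.9996^2·0.0272^0 = +0.999258
  k=1: (−1)^1·1.0000/(1)·0.9996^0·0.0272^2 = -0.000742
d^1_{0,0}(0.0545) = +0.999258 -0.000742 = +0.998515
D = (+1.000000+0.000000i)·(+0.998515)·(+1.000000+0.000000i) = +0.998515+0.000000i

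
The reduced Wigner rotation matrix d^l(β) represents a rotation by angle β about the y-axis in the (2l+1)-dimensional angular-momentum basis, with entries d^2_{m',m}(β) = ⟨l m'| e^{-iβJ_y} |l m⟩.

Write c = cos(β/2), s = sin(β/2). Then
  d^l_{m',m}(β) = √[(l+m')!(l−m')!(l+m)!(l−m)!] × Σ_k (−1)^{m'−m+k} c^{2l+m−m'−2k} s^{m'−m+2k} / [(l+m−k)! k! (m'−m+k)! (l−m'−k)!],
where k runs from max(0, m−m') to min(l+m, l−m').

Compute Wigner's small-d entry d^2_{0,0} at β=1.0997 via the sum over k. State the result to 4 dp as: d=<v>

d=-0.1910

d^2_{0,0}(β=1.0997) via Wigner's sum:
Half-angle: c=0.852603, s=0.522559. N=√(2·2·2·2)=4.000000
k∈{0,1,2} keeps every argument non-negative
  k=0: (−1)^0·4.0000/(4)·0.8526^4·0.5226^0 = +0.528430
  k=1: (−1)^1·4.0000/(1)·0.8526^2·0.5226^2 = -0.794008
  k=2: (−1)^2·4.0000/(4)·0.8526^0·0.5226^4 = +0.074566
d^2_{0,0}(1.0997) = +0.528430 -0.794008 +0.074566 = -0.191012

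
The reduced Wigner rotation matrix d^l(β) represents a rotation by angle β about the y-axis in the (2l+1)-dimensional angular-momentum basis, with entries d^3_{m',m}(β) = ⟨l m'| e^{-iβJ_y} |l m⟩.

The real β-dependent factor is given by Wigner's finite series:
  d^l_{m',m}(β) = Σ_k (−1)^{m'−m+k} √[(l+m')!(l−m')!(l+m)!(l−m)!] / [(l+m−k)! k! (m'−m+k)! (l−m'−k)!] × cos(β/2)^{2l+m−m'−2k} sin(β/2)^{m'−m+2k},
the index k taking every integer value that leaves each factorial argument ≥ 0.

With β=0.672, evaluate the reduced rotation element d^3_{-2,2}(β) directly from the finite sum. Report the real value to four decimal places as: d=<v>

d^3_{-2,2}(β=0.672) via Wigner's sum:
With c≡cos(β/2)=0.944081 and s≡sin(β/2)=0.329713, N=[1·120·120·1]^{1/2}=120.000000
k∈{4,5} keeps every argument non-negative
  k=4: (−1)^0·120.0000/(24)·0.9441^2·0.3297^4 = +0.052667
  k=5: (−1)^1·120.0000/(120)·0.9441^0·0.3297^6 = -0.001285
d^3_{-2,2}(0.672) = +0.052667 -0.001285 = +0.051382

d=0.0514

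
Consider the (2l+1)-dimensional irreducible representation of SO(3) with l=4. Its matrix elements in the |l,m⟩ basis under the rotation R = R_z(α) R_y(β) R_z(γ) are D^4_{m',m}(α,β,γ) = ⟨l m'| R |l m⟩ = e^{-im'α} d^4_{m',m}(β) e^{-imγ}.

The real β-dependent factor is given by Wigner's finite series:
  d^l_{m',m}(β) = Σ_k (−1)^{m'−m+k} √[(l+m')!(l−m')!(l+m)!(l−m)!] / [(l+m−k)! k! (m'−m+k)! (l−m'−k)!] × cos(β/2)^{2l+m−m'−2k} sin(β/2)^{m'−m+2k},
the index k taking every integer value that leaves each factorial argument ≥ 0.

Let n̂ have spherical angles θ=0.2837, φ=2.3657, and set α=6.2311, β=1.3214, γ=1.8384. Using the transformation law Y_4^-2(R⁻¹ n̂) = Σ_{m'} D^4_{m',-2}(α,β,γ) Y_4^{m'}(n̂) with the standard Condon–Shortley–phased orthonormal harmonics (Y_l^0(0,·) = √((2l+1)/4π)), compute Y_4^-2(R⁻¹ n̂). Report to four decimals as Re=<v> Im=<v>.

Re=0.2039 Im=0.2614

Need the full column D^4_{m',-2} for m'=−4..4 at α=6.2311, β=1.3214, γ=1.8384.
cos(β/2)=0.789563, sin(β/2)=0.613670
d^4_{-4,-2}: single k=2 term ⇒ +0.482802;  D = -0.457239-0.155016i
d^4_{-3,-2}: k∈[1..2] ⇒ +0.439244 -0.796018 = -0.356774;  D = +0.331462+0.131987i
d^4_{-2,-2}: k∈[0..2] ⇒ +0.151041 -1.094891 +0.826755 = -0.117095;  D = +0.106385+0.048924i
d^4_{-1,-2}: k∈[0..2] ⇒ -0.498056 +1.504332 -0.605827 = +0.400450;  D = -0.354618-0.186027i
d^4_{0,-2}: k∈[0..2] ⇒ +0.865587 -1.394362 +0.315866 = -0.212909;  D = +0.183136+0.108588i
d^4_{1,-2}: k∈[0..2] ⇒ -1.002888 +0.908740 -0.109791 = -0.203939;  D = +0.169768+0.113004i
d^4_{2,-2}: k∈[0..2] ⇒ +0.826755 -0.399542 +0.020113 = +0.447326;  D = -0.358964-0.266918i
d^4_{3,-2}: k∈[0..1] ⇒ -0.480860 +0.096826 = -0.384034;  D = +0.295827+0.244885i
d^4_{4,-2}: single k=0 term ⇒ +0.176182;  D = -0.129682-0.119258i
Y_4^{m'}(θ=0.2837,φ=2.3657) and Σ D·Y over m':
  (-0.4572-0.1550i)·(-0.0027+0.0001i)  (+0.3315+0.1320i)·(+0.0181-0.0192i)  (+0.1064+0.0489i)·(+0.0027+0.1429i)  (-0.3546-0.1860i)·(-0.3132-0.3073i)  (+0.1831+0.1086i)·(+0.5375+0.0000i)  (+0.1698+0.1130i)·(+0.3132-0.3073i)  (-0.3590-0.2669i)·(+0.0027-0.1429i)  (+0.2958+0.2449i)·(-0.0181-0.0192i)  (-0.1297-0.1193i)·(-0.0027-0.0001i)
Y_4^-2(R⁻¹ n̂) = +0.203889+0.261366i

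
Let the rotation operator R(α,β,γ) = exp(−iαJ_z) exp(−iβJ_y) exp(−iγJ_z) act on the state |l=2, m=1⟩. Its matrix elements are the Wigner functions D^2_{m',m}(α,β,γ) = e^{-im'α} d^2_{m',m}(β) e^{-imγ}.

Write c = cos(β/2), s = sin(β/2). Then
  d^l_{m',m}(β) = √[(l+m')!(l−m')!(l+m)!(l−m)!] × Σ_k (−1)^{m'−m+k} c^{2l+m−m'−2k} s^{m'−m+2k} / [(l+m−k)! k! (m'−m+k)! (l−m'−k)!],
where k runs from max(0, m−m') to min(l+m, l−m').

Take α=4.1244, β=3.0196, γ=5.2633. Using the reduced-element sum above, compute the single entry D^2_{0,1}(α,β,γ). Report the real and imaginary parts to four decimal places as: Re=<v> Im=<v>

Re=-0.0774 Im=-0.1260

Split into d^2_{0,1}(β=3.0196) × two z-phases.
c=cos(3.0196/2)=0.060959, s=sin(3.0196/2)=0.998140; N=√[2·2·6·1]=4.898979
The bounds max(0,m−m')=1 and min(l+m,l−m')=2 give 2 terms
  k=1: (−1)^0·4.8990/(2)·0.0610^3·0.9981^1 = +0.000554
  k=2: (−1)^1·4.8990/(2)·0.0610^1·0.9981^3 = -0.148486
d^2_{0,1}(3.0196) = +0.000554 -0.148486 = -0.147932
D = (+1.000000+0.000000i)·(-0.147932)·(+0.523464+0.852048i) = -0.077437-0.126045i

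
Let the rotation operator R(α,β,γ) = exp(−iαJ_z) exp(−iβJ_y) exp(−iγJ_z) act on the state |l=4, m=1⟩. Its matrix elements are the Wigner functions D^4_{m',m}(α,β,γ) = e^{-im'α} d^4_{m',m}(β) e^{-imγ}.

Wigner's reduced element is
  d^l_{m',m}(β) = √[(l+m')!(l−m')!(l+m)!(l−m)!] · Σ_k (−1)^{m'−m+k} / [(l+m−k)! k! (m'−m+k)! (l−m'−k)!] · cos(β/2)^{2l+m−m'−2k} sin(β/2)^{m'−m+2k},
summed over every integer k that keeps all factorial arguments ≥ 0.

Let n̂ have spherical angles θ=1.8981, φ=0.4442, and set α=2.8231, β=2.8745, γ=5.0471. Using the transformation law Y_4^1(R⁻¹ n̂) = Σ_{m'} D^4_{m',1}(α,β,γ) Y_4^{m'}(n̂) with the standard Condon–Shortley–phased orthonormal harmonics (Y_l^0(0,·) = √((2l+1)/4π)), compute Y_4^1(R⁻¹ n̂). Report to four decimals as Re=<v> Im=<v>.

Need the full column D^4_{m',1} for m'=−4..4 at α=2.8231, β=2.8745, γ=5.0471.
cos(β/2)=0.133150, sin(β/2)=0.991096
d^4_{-4,1}: single k=5 term ⇒ +0.016892;  D = +0.016880-0.000640i
d^4_{-3,1}: k∈[4..5] ⇒ +0.004012 -0.133366 = -0.129354;  D = +0.124295+0.035823i
d^4_{-2,1}: k∈[3..5] ⇒ +0.000576 -0.047886 +0.530623 = +0.483314;  D = +0.399142+0.272540i
d^4_{-1,1}: k∈[2..5] ⇒ +0.000055 -0.009098 +0.252038 -0.930948 = -0.687954;  D = +0.418093+0.546332i
d^4_{0,1}: k∈[1..4] ⇒ +0.000003 -0.001093 +0.060571 -0.559326 = -0.499845;  D = -0.164197-0.472106i
d^4_{1,1}: k∈[0..3] ⇒ +0.000000 -0.000082 +0.009098 -0.168025 = -0.159009;  D = +0.002579+0.158988i
d^4_{2,1}: k∈[0..2] ⇒ -0.000003 +0.000864 -0.031924 = -0.031063;  D = +0.009247-0.029654i
d^4_{3,1}: k∈[0..1] ⇒ +0.000043 -0.004012 = -0.003968;  D = -0.002308+0.003228i
d^4_{4,1}: single k=0 term ⇒ -0.000305;  D = +0.000246-0.000180i
Y_4^{m'}(θ=1.8981,φ=0.4442) and Σ D·Y over m':
  (+0.0169-0.0006i)·(-0.0728-0.3483i)  (+0.1243+0.0358i)·(-0.0806+0.3320i)  (+0.3991+0.2725i)·(-0.0523+0.0644i)  (+0.4181+0.5463i)·(+0.2960-0.1409i)  (-0.1642-0.4721i)·(+0.0289+0.0000i)  (+0.0026+0.1590i)·(-0.2960-0.1409i)  (+0.0092-0.0297i)·(-0.0523-0.0644i)  (-0.0023+0.0032i)·(+0.0806+0.3320i)  (+0.0002-0.0002i)·(-0.0728+0.3483i)
Y_4^1(R⁻¹ n̂) = +0.152250+0.086288i

Re=0.1523 Im=0.0863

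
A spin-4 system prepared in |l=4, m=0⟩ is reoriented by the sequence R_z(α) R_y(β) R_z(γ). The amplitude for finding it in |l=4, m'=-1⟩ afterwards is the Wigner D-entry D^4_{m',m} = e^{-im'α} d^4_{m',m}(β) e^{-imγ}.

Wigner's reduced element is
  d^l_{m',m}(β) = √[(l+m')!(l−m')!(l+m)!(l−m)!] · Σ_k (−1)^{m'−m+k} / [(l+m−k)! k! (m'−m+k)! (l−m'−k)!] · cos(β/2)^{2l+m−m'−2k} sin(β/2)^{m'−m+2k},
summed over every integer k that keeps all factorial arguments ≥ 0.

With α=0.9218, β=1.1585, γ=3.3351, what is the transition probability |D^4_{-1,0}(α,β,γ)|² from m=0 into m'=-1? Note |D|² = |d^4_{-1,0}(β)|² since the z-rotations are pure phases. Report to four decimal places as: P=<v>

P=0.1482

First d^4_{-1,0}(β=1.1585), then the phase factors e^{-i(-1)α} and e^{-i(0)γ}:
c=cos(1.1585/2)=0.836873, s=sin(1.1585/2)=0.547396; N=√[6·120·24·24]=643.987578
k∈{1,2,3,4} keeps every argument non-negative
  k=1: (−1)^0·643.9876/(144)·0.8369^7·0.5474^1 = +0.703778
  k=2: (−1)^1·643.9876/(24)·0.8369^5·0.5474^3 = -1.806638
  k=3: (−1)^2·643.9876/(24)·0.8369^3·0.5474^5 = +0.772957
  k=4: (−1)^3·643.9876/(144)·0.8369^1·0.5474^7 = -0.055117
d^4_{-1,0}(1.1585) = +0.703778 -1.806638 +0.772957 -0.055117 = -0.385020
|D^4_{-1,0}|² = |d^4_{-1,0}(β)|² = (-0.385020)² = 0.148241 (the z-rotation phases have unit modulus)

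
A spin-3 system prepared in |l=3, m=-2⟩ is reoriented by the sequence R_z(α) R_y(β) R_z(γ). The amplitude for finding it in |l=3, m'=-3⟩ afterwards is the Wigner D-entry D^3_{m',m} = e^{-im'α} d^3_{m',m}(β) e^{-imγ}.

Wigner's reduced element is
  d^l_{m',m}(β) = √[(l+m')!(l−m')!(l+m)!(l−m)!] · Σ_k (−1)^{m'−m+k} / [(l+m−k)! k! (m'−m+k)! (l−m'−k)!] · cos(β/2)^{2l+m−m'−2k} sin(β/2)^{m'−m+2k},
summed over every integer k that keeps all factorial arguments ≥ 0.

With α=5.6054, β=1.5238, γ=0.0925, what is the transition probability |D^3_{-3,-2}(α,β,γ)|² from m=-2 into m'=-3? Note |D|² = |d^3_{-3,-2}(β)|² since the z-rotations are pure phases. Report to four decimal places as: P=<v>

P=0.1124

First d^3_{-3,-2}(β=1.5238), then the phase factors e^{-i(-3)α} and e^{-i(-2)γ}:
With c≡cos(β/2)=0.723526 and s≡sin(β/2)=0.690297, N=[1·720·1·120]^{1/2}=293.938769
k: max(0,(-2)−(-3))=1 … min(3+(-2),3−(-3))=1
  k=1: (−1)^0·293.9388/(120)·0.7235^5·0.6903^1 = +0.335260
d^3_{-3,-2}(1.5238) = +0.335260
|D^3_{-3,-2}|² = |d^3_{-3,-2}(β)|² = (+0.335260)² = 0.112399 (the z-rotation phases have unit modulus)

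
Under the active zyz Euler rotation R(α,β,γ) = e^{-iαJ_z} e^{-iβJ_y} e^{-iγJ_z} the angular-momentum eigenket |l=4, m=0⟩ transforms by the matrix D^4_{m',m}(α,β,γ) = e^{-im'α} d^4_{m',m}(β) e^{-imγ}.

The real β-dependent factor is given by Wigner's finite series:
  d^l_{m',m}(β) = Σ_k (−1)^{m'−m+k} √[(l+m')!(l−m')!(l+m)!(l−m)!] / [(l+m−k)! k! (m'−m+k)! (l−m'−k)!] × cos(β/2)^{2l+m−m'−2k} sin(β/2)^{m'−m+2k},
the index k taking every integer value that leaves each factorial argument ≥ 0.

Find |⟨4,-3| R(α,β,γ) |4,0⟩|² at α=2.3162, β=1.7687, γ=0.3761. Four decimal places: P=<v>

D^4_{-3,0}(2.3162,1.7687,0.3761) = e^{-i·-3·2.3162}·d^4_{-3,0}(1.7687)·e^{-i·0·0.3761}. Compute d first:
c=cos(1.7687/2)=0.633792, s=sin(1.7687/2)=0.773503; N=√[1·5040·24·24]=1703.830978
Admissible k: 3..4 (factorial args all ≥0)
  k=3: (−1)^0·1703.8310/(144)·0.6338^5·0.7735^3 = +0.559997
  k=4: (−1)^1·1703.8310/(144)·0.6338^3·0.7735^5 = -0.834095
d^4_{-3,0}(1.7687) = +0.559997 -0.834095 = -0.274099
|D^4_{-3,0}|² = |d^4_{-3,0}(β)|² = (-0.274099)² = 0.075130 (the z-rotation phases have unit modulus)

P=0.0751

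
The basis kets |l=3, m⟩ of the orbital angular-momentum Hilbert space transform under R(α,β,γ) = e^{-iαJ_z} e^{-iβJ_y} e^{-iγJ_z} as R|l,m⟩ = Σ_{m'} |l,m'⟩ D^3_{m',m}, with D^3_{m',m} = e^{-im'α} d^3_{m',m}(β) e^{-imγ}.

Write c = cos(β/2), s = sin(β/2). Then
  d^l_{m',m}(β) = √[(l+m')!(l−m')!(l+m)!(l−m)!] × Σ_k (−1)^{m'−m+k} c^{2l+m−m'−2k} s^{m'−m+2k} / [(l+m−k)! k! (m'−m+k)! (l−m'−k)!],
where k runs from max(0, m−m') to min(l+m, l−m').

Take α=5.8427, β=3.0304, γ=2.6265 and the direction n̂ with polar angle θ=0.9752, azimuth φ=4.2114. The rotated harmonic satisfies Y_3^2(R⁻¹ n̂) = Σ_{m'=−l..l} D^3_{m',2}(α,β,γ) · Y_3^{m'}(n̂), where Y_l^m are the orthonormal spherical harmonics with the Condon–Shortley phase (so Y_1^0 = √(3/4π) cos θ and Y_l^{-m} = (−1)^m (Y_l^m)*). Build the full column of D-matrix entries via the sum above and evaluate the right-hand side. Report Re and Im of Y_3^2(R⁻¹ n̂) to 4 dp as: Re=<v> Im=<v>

Need the full column D^3_{m',2} for m'=−3..3 at α=5.8427, β=3.0304, γ=2.6265.
cos(β/2)=0.055568, sin(β/2)=0.998455
d^3_{-3,2}: single k=5 term ⇒ +0.135064;  D = +0.129375-0.038786i
d^3_{-2,2}: k∈[4..5] ⇒ +0.015344 -0.990765 = -0.975422;  D = -0.964583-0.145008i
d^3_{-1,2}: k∈[3..4] ⇒ +0.001080 -0.174367 = -0.173287;  D = -0.144020-0.096367i
d^3_{0,2}: k∈[2..3] ⇒ +0.000052 -0.016808 = -0.016756;  D = -0.008624-0.014367i
d^3_{1,2}: k∈[1..2] ⇒ +0.000002 -0.001080 = -0.001078;  D = -0.000108-0.001073i
d^3_{2,2}: k∈[0..1] ⇒ +0.000000 -0.000048 = -0.000047;  D = +0.000016-0.000045i
d^3_{3,2}: single k=0 term ⇒ -0.000001;  D = +0.000001-0.000001i
Y_3^{m'}(θ=0.9752,φ=4.2114) and Σ D·Y over m':
  (+0.1294-0.0388i)·(+0.2361-0.0160i)  (-0.9646-0.1450i)·(-0.2116-0.3310i)  (-0.1440-0.0964i)·(-0.0737+0.1346i)  (-0.0086-0.0144i)·(-0.2986+0.0000i)  (-0.0001-0.0011i)·(+0.0737+0.1346i)  (+0.0000-0.0000i)·(-0.2116+0.3310i)  (+0.0000-0.0000i)·(-0.2361-0.0160i)
Y_3^2(R⁻¹ n̂) = +0.212368+0.330686i

Re=0.2124 Im=0.3307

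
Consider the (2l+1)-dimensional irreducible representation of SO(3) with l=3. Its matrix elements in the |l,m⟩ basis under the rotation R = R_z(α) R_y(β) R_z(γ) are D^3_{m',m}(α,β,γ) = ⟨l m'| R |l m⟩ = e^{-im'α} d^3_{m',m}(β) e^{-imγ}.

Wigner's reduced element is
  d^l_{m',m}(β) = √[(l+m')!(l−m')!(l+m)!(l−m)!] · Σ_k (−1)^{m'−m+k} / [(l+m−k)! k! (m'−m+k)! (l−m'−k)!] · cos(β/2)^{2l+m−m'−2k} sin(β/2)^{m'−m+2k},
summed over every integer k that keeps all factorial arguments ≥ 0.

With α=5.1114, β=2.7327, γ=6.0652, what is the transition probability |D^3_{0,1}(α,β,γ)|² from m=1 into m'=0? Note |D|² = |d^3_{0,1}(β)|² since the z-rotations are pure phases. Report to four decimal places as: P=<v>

D^3_{0,1}(5.1114,2.7327,6.0652) = e^{-i·0·5.1114}·d^3_{0,1}(2.7327)·e^{-i·1·6.0652}. Compute d first:
c=cos(2.7327/2)=0.203025, s=sin(2.7327/2)=0.979174; N=√[6·6·24·2]=41.569219
k∈{1,2,3} keeps every argument non-negative
  k=1: (−1)^0·41.5692/(12)·0.2030^5·0.9792^1 = +0.001170
  k=2: (−1)^1·41.5692/(4)·0.2030^3·0.9792^3 = -0.081647
  k=3: (−1)^2·41.5692/(12)·0.2030^1·0.9792^5 = +0.633051
d^3_{0,1}(2.7327) = +0.001170 -0.081647 +0.633051 = +0.552574
|D^3_{0,1}|² = |d^3_{0,1}(β)|² = (+0.552574)² = 0.305338 (the z-rotation phases have unit modulus)

P=0.3053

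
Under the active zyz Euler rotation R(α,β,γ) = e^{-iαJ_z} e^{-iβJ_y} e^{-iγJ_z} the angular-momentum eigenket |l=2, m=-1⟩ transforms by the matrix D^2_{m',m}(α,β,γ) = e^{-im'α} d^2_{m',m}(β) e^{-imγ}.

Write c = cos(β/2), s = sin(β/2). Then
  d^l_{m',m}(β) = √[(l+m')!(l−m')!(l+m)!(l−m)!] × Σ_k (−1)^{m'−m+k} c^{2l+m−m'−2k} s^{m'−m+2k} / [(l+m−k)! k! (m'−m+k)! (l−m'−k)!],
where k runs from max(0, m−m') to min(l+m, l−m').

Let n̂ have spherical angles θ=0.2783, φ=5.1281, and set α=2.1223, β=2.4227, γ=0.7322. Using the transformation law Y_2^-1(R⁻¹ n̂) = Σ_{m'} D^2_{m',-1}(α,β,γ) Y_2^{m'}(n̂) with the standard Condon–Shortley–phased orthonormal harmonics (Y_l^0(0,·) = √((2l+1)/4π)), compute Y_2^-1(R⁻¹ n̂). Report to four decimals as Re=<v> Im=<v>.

Re=0.2049 Im=0.2190

Need the full column D^2_{m',-1} for m'=−2..2 at α=2.1223, β=2.4227, γ=0.7322.
cos(β/2)=0.351756, sin(β/2)=0.936092
d^2_{-2,-1}: single k=1 term ⇒ +0.081484;  D = +0.021295-0.078652i
d^2_{-1,-1}: k∈[0..1] ⇒ +0.015310 -0.325268 = -0.309958;  D = +0.297272-0.087769i
d^2_{0,-1}: k∈[0..1] ⇒ -0.099797 +0.706761 = +0.606963;  D = +0.451402+0.405760i
d^2_{1,-1}: k∈[0..1] ⇒ +0.325268 -0.767845 = -0.442577;  D = -0.079538+0.435372i
d^2_{2,-1}: single k=0 term ⇒ -0.577068;  D = +0.537847-0.209111i
Y_2^{m'}(θ=0.2783,φ=5.1281) and Σ D·Y over m':
  (+0.0213-0.0787i)·(-0.0196+0.0215i)  (+0.2973-0.0878i)·(+0.0824+0.1867i)  (+0.4514+0.4058i)·(+0.5594+0.0000i)  (-0.0795+0.4354i)·(-0.0824+0.1867i)  (+0.5378-0.2091i)·(-0.0196-0.0215i)
Y_2^-1(R⁻¹ n̂) = +0.204868+0.219033i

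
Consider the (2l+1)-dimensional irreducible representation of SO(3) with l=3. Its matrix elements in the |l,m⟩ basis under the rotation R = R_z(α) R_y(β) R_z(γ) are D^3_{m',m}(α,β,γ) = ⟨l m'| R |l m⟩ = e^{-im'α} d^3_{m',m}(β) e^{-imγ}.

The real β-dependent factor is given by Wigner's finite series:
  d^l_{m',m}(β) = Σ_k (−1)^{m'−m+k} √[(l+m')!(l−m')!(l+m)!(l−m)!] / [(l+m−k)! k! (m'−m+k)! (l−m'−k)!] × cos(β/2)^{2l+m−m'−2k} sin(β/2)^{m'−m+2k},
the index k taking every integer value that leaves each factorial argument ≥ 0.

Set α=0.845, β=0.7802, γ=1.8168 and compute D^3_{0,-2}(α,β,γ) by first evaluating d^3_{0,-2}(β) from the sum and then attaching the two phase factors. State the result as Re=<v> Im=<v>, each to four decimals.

First d^3_{0,-2}(β=0.7802), then the phase factors e^{-i(0)α} and e^{-i(-2)γ}:
c=cos(0.7802/2)=0.924871, s=sin(0.7802/2)=0.380281; N=√[6·6·1·120]=65.726707
k∈{0,1} keeps every argument non-negative
  k=0: (−1)^2·65.7267/(12)·0.9249^4·0.3803^2 = +0.579555
  k=1: (−1)^3·65.7267/(12)·0.9249^2·0.3803^4 = -0.097981
d^3_{0,-2}(0.7802) = +0.579555 -0.097981 = +0.481574
D = (+1.000000+0.000000i)·(+0.481574)·(-0.881386-0.472396i) = -0.424453-0.227494i

Re=-0.4245 Im=-0.2275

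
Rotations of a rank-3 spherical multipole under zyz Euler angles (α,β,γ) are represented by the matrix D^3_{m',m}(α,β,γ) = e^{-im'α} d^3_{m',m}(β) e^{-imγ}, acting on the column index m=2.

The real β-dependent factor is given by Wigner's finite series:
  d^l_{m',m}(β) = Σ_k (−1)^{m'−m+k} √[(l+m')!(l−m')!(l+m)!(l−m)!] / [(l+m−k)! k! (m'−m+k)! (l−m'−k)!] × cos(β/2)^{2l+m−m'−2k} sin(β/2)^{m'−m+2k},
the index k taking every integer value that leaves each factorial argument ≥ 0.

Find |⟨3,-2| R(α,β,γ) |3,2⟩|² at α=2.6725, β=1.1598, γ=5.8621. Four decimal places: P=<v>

P=0.0831

D^3_{-2,2}(2.6725,1.1598,5.8621) = e^{-i·-2·2.6725}·d^3_{-2,2}(1.1598)·e^{-i·2·5.8621}. Compute d first:
c=cos(1.1598/2)=0.836517, s=sin(1.1598/2)=0.547940; N=√[1·120·120·1]=120.000000
k∈{4,5} keeps every argument non-negative
  k=4: (−1)^0·120.0000/(24)·0.8365^2·0.5479^4 = +0.315394
  k=5: (−1)^1·120.0000/(120)·0.8365^0·0.5479^6 = -0.027064
d^3_{-2,2}(1.1598) = +0.315394 -0.027064 = +0.288329
|D^3_{-2,2}|² = |d^3_{-2,2}(β)|² = (+0.288329)² = 0.083134 (the z-rotation phases have unit modulus)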